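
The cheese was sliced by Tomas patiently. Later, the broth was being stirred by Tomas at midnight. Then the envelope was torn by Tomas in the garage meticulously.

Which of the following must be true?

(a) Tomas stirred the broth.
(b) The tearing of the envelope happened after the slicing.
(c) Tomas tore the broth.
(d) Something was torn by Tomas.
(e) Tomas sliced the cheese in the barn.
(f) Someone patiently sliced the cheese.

(a), (b), (d), (f)

(a) Entailed — 'stir' is an activity; 'was stirring' entails that some stirring happened, so 'stirred' holds.
(b) Entailed — the narrative places the slicing before the tearing.
(c) Not entailed — Tomas tore the envelope, not the broth; the broth belongs to the stirring event.
(d) Entailed — every conjunct here is already in the original tearing event.
(e) Not entailed — 'in the barn' adds information not in the original event.
(f) Entailed — every conjunct here is already in the original slicing event.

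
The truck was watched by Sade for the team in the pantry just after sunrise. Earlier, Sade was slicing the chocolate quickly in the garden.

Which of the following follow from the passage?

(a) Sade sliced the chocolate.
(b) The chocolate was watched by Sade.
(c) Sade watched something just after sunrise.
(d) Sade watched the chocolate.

(a) Not entailed — 'was slicing' is progressive on an accomplishment; it does not entail the completed 'sliced'.
(b) Not entailed — Sade watched the truck, not the chocolate; the chocolate belongs to the slicing event.
(c) Entailed — this follows by dropping conjuncts from the watching event's description.
(d) Not entailed — Sade watched the truck, not the chocolate; the chocolate belongs to the slicing event.

(c)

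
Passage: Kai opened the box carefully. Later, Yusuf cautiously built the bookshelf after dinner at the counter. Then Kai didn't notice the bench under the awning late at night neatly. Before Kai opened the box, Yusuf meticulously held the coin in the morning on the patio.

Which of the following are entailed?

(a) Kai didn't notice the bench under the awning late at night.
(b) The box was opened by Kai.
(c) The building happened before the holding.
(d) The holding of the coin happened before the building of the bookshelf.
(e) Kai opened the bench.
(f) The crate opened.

(a) Not entailed — dropping 'neatly' under negation is not valid — the original leaves open that Kai noticed the bench some other way.
(b) Entailed — this follows by dropping conjuncts from the opening event's description.
(c) Not entailed — the narrative places the holding before the building, not after.
(d) Entailed — the narrative places the holding before the building.
(e) Not entailed — Kai opened the box, not the bench; the bench belongs to the noticing event.
(f) Not entailed — the box is what opened, not the crate.

(b), (d)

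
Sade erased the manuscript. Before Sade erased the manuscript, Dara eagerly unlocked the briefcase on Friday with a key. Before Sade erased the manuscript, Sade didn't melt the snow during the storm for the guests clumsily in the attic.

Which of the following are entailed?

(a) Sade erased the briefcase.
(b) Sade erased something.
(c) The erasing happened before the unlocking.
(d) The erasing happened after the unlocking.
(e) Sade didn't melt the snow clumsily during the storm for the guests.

(b), (d)

(a) Not entailed — Sade erased the manuscript, not the briefcase; the briefcase belongs to the unlocking event.
(b) Entailed — this follows by dropping conjuncts from the erasing event's description.
(c) Not entailed — the narrative places the unlocking before the erasing, not after.
(d) Entailed — the narrative places the unlocking before the erasing.
(e) Not entailed — dropping 'in the attic' under negation is not valid — the original leaves open that Sade melted the snow some other way.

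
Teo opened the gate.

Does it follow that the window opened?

no

Nothing is said about any window; only the gate is affected.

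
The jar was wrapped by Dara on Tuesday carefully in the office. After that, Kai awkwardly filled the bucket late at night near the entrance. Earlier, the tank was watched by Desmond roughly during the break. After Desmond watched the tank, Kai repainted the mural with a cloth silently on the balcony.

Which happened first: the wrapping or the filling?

The connectives place the wrapping before the filling.

the wrapping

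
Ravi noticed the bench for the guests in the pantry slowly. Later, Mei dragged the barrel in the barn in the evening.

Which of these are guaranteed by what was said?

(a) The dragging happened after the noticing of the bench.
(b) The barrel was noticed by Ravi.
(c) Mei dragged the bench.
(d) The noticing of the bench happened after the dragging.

(a)

(a) Entailed — the narrative places the noticing before the dragging.
(b) Not entailed — Ravi noticed the bench, not the barrel; the barrel belongs to the dragging event.
(c) Not entailed — Mei dragged the barrel, not the bench; the bench belongs to the noticing event.
(d) Not entailed — the narrative places the noticing before the dragging, not after.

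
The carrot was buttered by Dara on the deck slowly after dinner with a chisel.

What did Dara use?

a chisel

'with a chisel' marks the instrument of the buttering event.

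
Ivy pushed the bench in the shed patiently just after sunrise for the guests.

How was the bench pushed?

patiently

'patiently' marks the manner of the pushing event.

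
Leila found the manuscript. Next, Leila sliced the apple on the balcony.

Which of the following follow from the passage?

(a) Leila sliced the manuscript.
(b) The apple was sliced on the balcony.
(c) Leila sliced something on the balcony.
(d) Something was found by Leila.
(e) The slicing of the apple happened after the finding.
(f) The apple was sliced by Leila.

(a) Not entailed — Leila sliced the apple, not the manuscript; the manuscript belongs to the finding event.
(b) Entailed — every conjunct here is already in the original slicing event.
(c) Entailed — generalizing the patient leaves a sub-description the original still satisfies.
(d) Entailed — generalizing the patient leaves a sub-description the original still satisfies.
(e) Entailed — the narrative places the finding before the slicing.
(f) Entailed — dropping 'on the balcony' leaves a sub-description the original still satisfies.

(b), (c), (d), (e), (f)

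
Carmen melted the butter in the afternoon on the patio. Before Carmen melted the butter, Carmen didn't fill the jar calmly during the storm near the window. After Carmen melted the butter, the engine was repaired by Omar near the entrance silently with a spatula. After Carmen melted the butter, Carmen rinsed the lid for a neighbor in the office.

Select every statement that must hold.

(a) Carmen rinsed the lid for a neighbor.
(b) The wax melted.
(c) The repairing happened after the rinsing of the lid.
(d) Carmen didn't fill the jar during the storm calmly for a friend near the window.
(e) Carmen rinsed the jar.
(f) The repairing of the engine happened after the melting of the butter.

(a), (d), (f)

(a) Entailed — dropping 'in the office' leaves a sub-description the original still satisfies.
(b) Not entailed — the butter is what melted, not the wax.
(c) Not entailed — the narrative doesn't order the rinsing relative to the repairing.
(d) Entailed — under negation, adding a further restriction is entailed: if no such filling event occurred, none occurred for a friend either.
(e) Not entailed — Carmen rinsed the lid, not the jar; the jar belongs to the filling event.
(f) Entailed — the narrative places the melting before the repairing.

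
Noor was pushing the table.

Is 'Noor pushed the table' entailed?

yes

'push' is atelic; if Noor was pushing the table, then Noor pushed the table (for some time).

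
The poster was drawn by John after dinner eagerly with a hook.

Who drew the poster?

John

'John' marks the agent of the drawing event.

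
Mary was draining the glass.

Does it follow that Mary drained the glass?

'was draining' is progressive; for an accomplishment like 'drain the glass', it doesn't entail completion.

no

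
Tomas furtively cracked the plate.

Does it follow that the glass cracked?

Nothing is said about any glass; only the plate is affected.

no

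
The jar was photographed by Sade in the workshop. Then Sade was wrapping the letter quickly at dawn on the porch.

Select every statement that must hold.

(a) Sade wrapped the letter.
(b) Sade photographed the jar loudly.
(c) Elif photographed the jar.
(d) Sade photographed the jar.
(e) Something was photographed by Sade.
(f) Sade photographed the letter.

(d), (e)

(a) Not entailed — 'was wrapping' is progressive on an accomplishment; it does not entail the completed 'wrapped'.
(b) Not entailed — 'loudly' adds information not in the original event.
(c) Not entailed — the passage has Sade photographing the jar, not Elif.
(d) Entailed — every conjunct here is already in the original photographing event.
(e) Entailed — this follows by dropping conjuncts from the photographing event's description.
(f) Not entailed — Sade photographed the jar, not the letter; the letter belongs to the wrapping event.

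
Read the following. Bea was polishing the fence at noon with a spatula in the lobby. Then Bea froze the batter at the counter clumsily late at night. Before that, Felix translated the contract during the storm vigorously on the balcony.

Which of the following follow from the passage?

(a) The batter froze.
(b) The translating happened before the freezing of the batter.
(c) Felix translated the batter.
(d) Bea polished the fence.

(a), (b), (d)

(a) Entailed — 'Bea froze the batter' is causative; it entails the inchoative 'the batter froze'.
(b) Entailed — the narrative places the translating before the freezing.
(c) Not entailed — Felix translated the contract, not the batter; the batter belongs to the freezing event.
(d) Entailed — 'polish' is an activity; 'was polishing' entails that some polishing happened, so 'polished' holds.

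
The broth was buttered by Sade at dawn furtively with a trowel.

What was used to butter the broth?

a trowel

'with a trowel' marks the instrument of the buttering event.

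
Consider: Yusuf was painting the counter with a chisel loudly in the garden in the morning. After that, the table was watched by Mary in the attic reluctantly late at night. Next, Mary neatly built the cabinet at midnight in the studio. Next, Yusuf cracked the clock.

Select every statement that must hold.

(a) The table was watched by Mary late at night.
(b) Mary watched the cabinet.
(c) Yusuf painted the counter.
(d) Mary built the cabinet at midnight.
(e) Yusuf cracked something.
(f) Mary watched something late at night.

(a) Entailed — dropping 'in the attic', 'reluctantly' leaves a sub-description the original still satisfies.
(b) Not entailed — Mary watched the table, not the cabinet; the cabinet belongs to the building event.
(c) Not entailed — 'was painting' is progressive on an accomplishment; it does not entail the completed 'painted'.
(d) Entailed — this follows by dropping conjuncts from the building event's description.
(e) Entailed — every conjunct here is already in the original cracking event.
(f) Entailed — dropping 'in the attic', 'reluctantly' and generalizing the patient leaves a sub-description the original still satisfies.

(a), (d), (e), (f)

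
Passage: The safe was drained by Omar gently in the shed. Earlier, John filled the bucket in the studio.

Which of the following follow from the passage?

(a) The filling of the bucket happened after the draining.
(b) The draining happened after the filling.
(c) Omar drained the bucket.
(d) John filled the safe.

(a) Not entailed — the narrative places the filling before the draining, not after.
(b) Entailed — the narrative places the filling before the draining.
(c) Not entailed — Omar drained the safe, not the bucket; the bucket belongs to the filling event.
(d) Not entailed — John filled the bucket, not the safe; the safe belongs to the draining event.

(b)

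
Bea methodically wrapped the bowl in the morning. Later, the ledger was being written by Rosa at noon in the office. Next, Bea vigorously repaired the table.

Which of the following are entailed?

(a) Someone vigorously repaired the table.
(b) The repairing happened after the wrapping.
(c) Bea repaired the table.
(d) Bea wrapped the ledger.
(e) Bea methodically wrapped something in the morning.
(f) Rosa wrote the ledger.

(a), (b), (c), (e)

(a) Entailed — generalizing the agent leaves a sub-description the original still satisfies.
(b) Entailed — the narrative places the wrapping before the repairing.
(c) Entailed — the original entails any weakening of itself; this just drops 'vigorously'.
(d) Not entailed — Bea wrapped the bowl, not the ledger; the ledger belongs to the writing event.
(e) Entailed — every conjunct here is already in the original wrapping event.
(f) Not entailed — 'was writing' is progressive on an accomplishment; it does not entail the completed 'wrote'.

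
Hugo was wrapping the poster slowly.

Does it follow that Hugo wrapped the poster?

'was wrapping' is progressive; for an accomplishment like 'wrap the poster', it doesn't entail completion.

no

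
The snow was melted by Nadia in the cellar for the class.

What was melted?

the snow

'the snow' marks the patient of the melting event.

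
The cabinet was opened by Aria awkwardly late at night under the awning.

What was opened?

the cabinet

'the cabinet' marks the patient of the opening event.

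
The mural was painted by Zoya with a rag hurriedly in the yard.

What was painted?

the mural

'the mural' marks the patient of the painting event.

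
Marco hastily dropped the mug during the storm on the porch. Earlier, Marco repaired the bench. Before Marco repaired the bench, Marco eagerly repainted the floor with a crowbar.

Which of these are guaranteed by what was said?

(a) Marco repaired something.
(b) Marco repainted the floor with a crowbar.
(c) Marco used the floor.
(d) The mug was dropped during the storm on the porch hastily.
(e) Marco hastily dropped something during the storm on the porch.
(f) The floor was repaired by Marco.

(a), (b), (d), (e)

(a) Entailed — the original entails any weakening of itself; this just generalizes the patient.
(b) Entailed — every conjunct here is already in the original repainting event.
(c) Not entailed — the floor is the patient, not an instrument — Marco used a crowbar.
(d) Entailed — every conjunct here is already in the original dropping event.
(e) Entailed — this follows by dropping conjuncts from the dropping event's description.
(f) Not entailed — Marco repaired the bench, not the floor; the floor belongs to the repainting event.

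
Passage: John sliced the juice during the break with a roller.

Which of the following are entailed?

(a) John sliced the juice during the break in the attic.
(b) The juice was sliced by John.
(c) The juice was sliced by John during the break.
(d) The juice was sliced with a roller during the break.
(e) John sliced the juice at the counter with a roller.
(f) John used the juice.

(b), (c), (d)

(a) Not entailed — 'in the attic' adds information not in the original event.
(b) Entailed — every conjunct here is already in the original slicing event.
(c) Entailed — every conjunct here is already in the original slicing event.
(d) Entailed — the original entails any weakening of itself; this just generalizes the agent.
(e) Not entailed — 'at the counter' adds information not in the original event.
(f) Not entailed — the juice is the patient, not an instrument — John used a roller.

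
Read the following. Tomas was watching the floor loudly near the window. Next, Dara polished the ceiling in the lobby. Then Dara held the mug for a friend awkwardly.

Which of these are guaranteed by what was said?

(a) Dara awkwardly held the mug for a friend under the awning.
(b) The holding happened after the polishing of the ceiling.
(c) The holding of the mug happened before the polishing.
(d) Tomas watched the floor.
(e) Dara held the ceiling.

(b), (d)

(a) Not entailed — 'under the awning' adds information not in the original event.
(b) Entailed — the narrative places the polishing before the holding.
(c) Not entailed — the narrative places the polishing before the holding, not after.
(d) Entailed — 'watch' is an activity; 'was watching' entails that some watching happened, so 'watched' holds.
(e) Not entailed — Dara held the mug, not the ceiling; the ceiling belongs to the polishing event.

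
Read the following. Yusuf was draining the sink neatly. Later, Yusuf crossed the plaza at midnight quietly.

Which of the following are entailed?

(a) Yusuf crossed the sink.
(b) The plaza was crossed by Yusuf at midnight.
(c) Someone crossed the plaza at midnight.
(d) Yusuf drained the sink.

(b), (c)

(a) Not entailed — Yusuf crossed the plaza, not the sink; the sink belongs to the draining event.
(b) Entailed — every conjunct here is already in the original crossing event.
(c) Entailed — dropping 'quietly' and generalizing the agent leaves a sub-description the original still satisfies.
(d) Not entailed — 'was draining' is progressive on an accomplishment; it does not entail the completed 'drained'.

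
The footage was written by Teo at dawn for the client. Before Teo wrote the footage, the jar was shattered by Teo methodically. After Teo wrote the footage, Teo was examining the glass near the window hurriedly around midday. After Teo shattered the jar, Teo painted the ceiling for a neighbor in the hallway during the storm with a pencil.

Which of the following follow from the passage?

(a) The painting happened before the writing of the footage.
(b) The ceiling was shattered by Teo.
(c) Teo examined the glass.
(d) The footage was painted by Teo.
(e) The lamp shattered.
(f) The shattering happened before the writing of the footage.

(c), (f)

(a) Not entailed — the narrative doesn't order the painting relative to the writing.
(b) Not entailed — Teo shattered the jar, not the ceiling; the ceiling belongs to the painting event.
(c) Entailed — 'examine' is an activity; 'was examining' entails that some examining happened, so 'examined' holds.
(d) Not entailed — Teo painted the ceiling, not the footage; the footage belongs to the writing event.
(e) Not entailed — the jar is what shattered, not the lamp.
(f) Entailed — the narrative places the shattering before the writing.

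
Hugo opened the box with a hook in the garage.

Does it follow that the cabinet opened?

no

Nothing is said about any cabinet; only the box is affected.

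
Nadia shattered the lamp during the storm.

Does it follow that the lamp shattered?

yes

'Nadia shattered the lamp' is the causative; it entails the inchoative 'the lamp shattered'.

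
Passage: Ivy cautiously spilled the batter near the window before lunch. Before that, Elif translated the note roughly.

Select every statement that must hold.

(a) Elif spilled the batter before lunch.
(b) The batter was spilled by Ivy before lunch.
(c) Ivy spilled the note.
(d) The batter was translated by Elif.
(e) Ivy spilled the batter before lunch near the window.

(a) Not entailed — the passage has Ivy spilling the batter, not Elif.
(b) Entailed — every conjunct here is already in the original spilling event.
(c) Not entailed — Ivy spilled the batter, not the note; the note belongs to the translating event.
(d) Not entailed — Elif translated the note, not the batter; the batter belongs to the spilling event.
(e) Entailed — the original entails any weakening of itself; this just drops 'cautiously'.

(b), (e)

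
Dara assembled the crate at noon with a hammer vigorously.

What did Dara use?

'with a hammer' marks the instrument of the assembling event.

a hammer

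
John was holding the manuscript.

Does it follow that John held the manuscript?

'hold' is atelic; if John was holding the manuscript, then John held the manuscript (for some time).

yes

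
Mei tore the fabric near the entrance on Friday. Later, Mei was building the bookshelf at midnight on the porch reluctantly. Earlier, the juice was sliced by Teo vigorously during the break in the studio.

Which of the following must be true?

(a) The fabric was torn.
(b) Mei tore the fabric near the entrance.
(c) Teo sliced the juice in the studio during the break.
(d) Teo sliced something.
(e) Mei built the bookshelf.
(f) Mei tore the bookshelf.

(a) Entailed — dropping 'near the entrance', 'on Friday' and generalizing the agent leaves a sub-description the original still satisfies.
(b) Entailed — every conjunct here is already in the original tearing event.
(c) Entailed — this follows by dropping conjuncts from the slicing event's description.
(d) Entailed — the original entails any weakening of itself; this just drops 'in the studio', 'during the break', 'vigorously' and generalizes the patient.
(e) Not entailed — 'was building' is progressive on an accomplishment; it does not entail the completed 'built'.
(f) Not entailed — Mei tore the fabric, not the bookshelf; the bookshelf belongs to the building event.

(a), (b), (c), (d)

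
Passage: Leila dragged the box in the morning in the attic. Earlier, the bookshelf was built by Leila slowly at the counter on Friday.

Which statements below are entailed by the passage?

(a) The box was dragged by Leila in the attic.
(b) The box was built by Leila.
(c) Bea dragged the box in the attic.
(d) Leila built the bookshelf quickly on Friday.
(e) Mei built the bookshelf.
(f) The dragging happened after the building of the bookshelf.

(a), (f)

(a) Entailed — this follows by dropping conjuncts from the dragging event's description.
(b) Not entailed — Leila built the bookshelf, not the box; the box belongs to the dragging event.
(c) Not entailed — the passage has Leila dragging the box, not Bea.
(d) Not entailed — 'quickly' adds a manner not in (and inconsistent with) the original.
(e) Not entailed — the passage has Leila building the bookshelf, not Mei.
(f) Entailed — the narrative places the building before the dragging.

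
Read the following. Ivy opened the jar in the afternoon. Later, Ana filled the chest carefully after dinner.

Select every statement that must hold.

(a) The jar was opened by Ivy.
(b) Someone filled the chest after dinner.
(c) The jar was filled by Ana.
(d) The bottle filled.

(a) Entailed — dropping 'in the afternoon' leaves a sub-description the original still satisfies.
(b) Entailed — this follows by dropping conjuncts from the filling event's description.
(c) Not entailed — Ana filled the chest, not the jar; the jar belongs to the opening event.
(d) Not entailed — the chest is what filled, not the bottle.

(a), (b)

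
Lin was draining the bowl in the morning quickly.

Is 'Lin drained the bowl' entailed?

'was draining' is progressive; for an accomplishment like 'drain the bowl', it doesn't entail completion.

no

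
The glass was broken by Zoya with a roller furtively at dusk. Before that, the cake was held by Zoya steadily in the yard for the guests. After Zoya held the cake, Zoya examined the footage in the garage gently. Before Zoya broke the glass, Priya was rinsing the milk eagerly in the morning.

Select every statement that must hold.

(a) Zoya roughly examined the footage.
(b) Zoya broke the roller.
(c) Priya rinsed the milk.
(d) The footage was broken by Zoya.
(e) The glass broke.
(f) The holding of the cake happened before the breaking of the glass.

(c), (e), (f)

(a) Not entailed — 'roughly' adds a manner not in (and inconsistent with) the original.
(b) Not entailed — the roller is the instrument, not what was broken.
(c) Entailed — 'rinse' is an activity; 'was rinsing' entails that some rinsing happened, so 'rinsed' holds.
(d) Not entailed — Zoya broke the glass, not the footage; the footage belongs to the examining event.
(e) Entailed — 'Zoya broke the glass' is causative; it entails the inchoative 'the glass broke'.
(f) Entailed — the narrative places the holding before the breaking.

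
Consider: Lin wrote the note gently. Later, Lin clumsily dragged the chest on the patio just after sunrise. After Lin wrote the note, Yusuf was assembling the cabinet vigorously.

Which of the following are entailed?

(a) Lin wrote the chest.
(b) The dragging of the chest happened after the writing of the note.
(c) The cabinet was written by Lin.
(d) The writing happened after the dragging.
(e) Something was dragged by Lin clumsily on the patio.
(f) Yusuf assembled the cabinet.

(a) Not entailed — Lin wrote the note, not the chest; the chest belongs to the dragging event.
(b) Entailed — the narrative places the writing before the dragging.
(c) Not entailed — Lin wrote the note, not the cabinet; the cabinet belongs to the assembling event.
(d) Not entailed — the narrative places the writing before the dragging, not after.
(e) Entailed — every conjunct here is already in the original dragging event.
(f) Not entailed — 'was assembling' is progressive on an accomplishment; it does not entail the completed 'assembled'.

(b), (e)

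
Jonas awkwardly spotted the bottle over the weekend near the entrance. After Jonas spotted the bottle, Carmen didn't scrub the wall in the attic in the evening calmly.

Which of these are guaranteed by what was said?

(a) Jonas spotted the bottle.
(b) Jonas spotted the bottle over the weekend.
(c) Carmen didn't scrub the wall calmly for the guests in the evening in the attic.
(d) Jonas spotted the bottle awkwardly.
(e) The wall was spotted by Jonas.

(a), (b), (c), (d)

(a) Entailed — the original entails any weakening of itself; this just drops 'awkwardly', 'near the entrance', 'over the weekend'.
(b) Entailed — dropping 'awkwardly', 'near the entrance' leaves a sub-description the original still satisfies.
(c) Entailed — under negation, adding a further restriction is entailed: if no such scrubbing event occurred, none occurred for the guests either.
(d) Entailed — every conjunct here is already in the original spotting event.
(e) Not entailed — Jonas spotted the bottle, not the wall; the wall belongs to the scrubbing event.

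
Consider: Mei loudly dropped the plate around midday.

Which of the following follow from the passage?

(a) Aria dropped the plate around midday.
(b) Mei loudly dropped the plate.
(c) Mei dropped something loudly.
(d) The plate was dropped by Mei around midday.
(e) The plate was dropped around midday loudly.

(b), (c), (d), (e)

(a) Not entailed — the passage has Mei dropping the plate, not Aria.
(b) Entailed — the original entails any weakening of itself; this just drops 'around midday'.
(c) Entailed — dropping 'around midday' and generalizing the patient leaves a sub-description the original still satisfies.
(d) Entailed — this follows by dropping conjuncts from the dropping event's description.
(e) Entailed — generalizing the agent leaves a sub-description the original still satisfies.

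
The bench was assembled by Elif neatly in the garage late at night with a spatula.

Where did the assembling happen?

in the garage

'in the garage' marks the location of the assembling event.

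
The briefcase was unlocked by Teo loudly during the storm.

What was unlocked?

'the briefcase' marks the patient of the unlocking event.

the briefcase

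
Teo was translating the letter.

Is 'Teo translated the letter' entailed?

no

'was translating' is progressive; for an accomplishment like 'translate the letter', it doesn't entail completion.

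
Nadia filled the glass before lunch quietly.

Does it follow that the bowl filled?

Nothing is said about any bowl; only the glass is affected.

no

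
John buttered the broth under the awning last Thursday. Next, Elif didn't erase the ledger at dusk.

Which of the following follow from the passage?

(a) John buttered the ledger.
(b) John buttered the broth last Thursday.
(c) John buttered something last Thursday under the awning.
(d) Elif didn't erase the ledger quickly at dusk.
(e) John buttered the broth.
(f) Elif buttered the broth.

(b), (c), (d), (e)

(a) Not entailed — John buttered the broth, not the ledger; the ledger belongs to the erasing event.
(b) Entailed — dropping 'under the awning' leaves a sub-description the original still satisfies.
(c) Entailed — generalizing the patient leaves a sub-description the original still satisfies.
(d) Entailed — under negation, adding a further restriction is entailed: if no such erasing event occurred, none occurred quickly either.
(e) Entailed — every conjunct here is already in the original buttering event.
(f) Not entailed — the passage has John buttering the broth, not Elif.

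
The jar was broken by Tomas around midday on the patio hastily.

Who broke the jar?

'Tomas' marks the agent of the breaking event.

Tomas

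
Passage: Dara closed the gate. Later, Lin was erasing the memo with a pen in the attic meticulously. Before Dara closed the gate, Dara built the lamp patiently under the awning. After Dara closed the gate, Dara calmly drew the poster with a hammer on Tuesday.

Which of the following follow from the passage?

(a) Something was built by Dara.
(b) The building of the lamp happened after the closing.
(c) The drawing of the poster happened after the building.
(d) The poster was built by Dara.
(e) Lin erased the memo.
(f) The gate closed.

(a), (c), (f)

(a) Entailed — the original entails any weakening of itself; this just drops 'under the awning', 'patiently' and generalizes the patient.
(b) Not entailed — the narrative places the building before the closing, not after.
(c) Entailed — the narrative places the building before the drawing.
(d) Not entailed — Dara built the lamp, not the poster; the poster belongs to the drawing event.
(e) Not entailed — 'was erasing' is progressive on an accomplishment; it does not entail the completed 'erased'.
(f) Entailed — 'Dara closed the gate' is causative; it entails the inchoative 'the gate closed'.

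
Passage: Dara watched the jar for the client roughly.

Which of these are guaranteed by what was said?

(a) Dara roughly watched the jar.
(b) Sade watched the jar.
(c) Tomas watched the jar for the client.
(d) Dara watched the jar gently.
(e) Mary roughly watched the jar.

(a)

(a) Entailed — dropping 'for the client' leaves a sub-description the original still satisfies.
(b) Not entailed — the passage has Dara watching the jar, not Sade.
(c) Not entailed — the passage has Dara watching the jar, not Tomas.
(d) Not entailed — 'gently' adds a manner not in (and inconsistent with) the original.
(e) Not entailed — the passage has Dara watching the jar, not Mary.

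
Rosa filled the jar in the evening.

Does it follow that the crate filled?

Nothing is said about any crate; only the jar is affected.

no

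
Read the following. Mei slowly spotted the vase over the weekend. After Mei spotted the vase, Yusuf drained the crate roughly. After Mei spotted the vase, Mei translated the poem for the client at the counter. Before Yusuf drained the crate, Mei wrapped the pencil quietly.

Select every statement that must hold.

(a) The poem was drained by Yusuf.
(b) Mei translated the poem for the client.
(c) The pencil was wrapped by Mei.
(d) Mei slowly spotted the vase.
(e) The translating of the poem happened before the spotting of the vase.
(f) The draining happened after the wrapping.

(a) Not entailed — Yusuf drained the crate, not the poem; the poem belongs to the translating event.
(b) Entailed — this follows by dropping conjuncts from the translating event's description.
(c) Entailed — every conjunct here is already in the original wrapping event.
(d) Entailed — every conjunct here is already in the original spotting event.
(e) Not entailed — the narrative places the spotting before the translating, not after.
(f) Entailed — the narrative places the wrapping before the draining.

(b), (c), (d), (f)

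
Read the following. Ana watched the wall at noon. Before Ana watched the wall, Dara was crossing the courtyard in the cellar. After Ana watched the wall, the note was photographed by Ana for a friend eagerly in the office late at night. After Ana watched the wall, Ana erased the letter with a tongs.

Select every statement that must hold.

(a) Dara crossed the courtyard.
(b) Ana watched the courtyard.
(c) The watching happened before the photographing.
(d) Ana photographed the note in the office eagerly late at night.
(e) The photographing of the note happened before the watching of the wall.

(c), (d)

(a) Not entailed — 'was crossing' is progressive on an accomplishment; it does not entail the completed 'crossed'.
(b) Not entailed — Ana watched the wall, not the courtyard; the courtyard belongs to the crossing event.
(c) Entailed — the narrative places the watching before the photographing.
(d) Entailed — dropping 'for a friend' leaves a sub-description the original still satisfies.
(e) Not entailed — the narrative places the watching before the photographing, not after.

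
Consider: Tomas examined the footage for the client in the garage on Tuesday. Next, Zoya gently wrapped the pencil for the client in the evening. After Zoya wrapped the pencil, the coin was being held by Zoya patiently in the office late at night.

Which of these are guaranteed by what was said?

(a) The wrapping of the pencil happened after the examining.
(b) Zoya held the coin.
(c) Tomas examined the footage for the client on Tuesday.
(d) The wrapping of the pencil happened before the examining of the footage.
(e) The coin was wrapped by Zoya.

(a) Entailed — the narrative places the examining before the wrapping.
(b) Entailed — 'hold' is an activity; 'was holding' entails that some holding happened, so 'held' holds.
(c) Entailed — every conjunct here is already in the original examining event.
(d) Not entailed — the narrative places the examining before the wrapping, not after.
(e) Not entailed — Zoya wrapped the pencil, not the coin; the coin belongs to the holding event.

(a), (b), (c)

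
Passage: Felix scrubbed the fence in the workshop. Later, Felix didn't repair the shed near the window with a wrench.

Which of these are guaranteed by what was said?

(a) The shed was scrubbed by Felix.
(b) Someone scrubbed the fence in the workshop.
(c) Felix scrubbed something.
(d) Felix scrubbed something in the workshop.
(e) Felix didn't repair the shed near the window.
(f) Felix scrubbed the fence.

(b), (c), (d), (f)

(a) Not entailed — Felix scrubbed the fence, not the shed; the shed belongs to the repairing event.
(b) Entailed — every conjunct here is already in the original scrubbing event.
(c) Entailed — every conjunct here is already in the original scrubbing event.
(d) Entailed — every conjunct here is already in the original scrubbing event.
(e) Not entailed — dropping 'with a wrench' under negation is not valid — the original leaves open that Felix repaired the shed some other way.
(f) Entailed — every conjunct here is already in the original scrubbing event.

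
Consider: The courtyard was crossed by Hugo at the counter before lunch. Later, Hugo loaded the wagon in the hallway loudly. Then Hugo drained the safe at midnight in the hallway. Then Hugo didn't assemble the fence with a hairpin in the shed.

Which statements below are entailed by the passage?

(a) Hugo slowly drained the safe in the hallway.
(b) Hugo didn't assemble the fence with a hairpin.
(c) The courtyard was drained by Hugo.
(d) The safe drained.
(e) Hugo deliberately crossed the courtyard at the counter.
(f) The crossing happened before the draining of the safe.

(a) Not entailed — 'slowly' adds information not in the original event.
(b) Not entailed — dropping 'in the shed' under negation is not valid — the original leaves open that Hugo assembled the fence some other way.
(c) Not entailed — Hugo drained the safe, not the courtyard; the courtyard belongs to the crossing event.
(d) Entailed — 'Hugo drained the safe' is causative; it entails the inchoative 'the safe drained'.
(e) Not entailed — 'deliberately' adds information not in the original event.
(f) Entailed — the narrative places the crossing before the draining.

(d), (f)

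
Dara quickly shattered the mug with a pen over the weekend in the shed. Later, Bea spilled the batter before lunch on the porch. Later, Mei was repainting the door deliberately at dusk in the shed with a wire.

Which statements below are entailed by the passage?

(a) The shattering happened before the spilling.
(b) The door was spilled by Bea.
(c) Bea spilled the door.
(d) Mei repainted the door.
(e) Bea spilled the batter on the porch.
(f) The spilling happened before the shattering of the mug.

(a), (e)

(a) Entailed — the narrative places the shattering before the spilling.
(b) Not entailed — Bea spilled the batter, not the door; the door belongs to the repainting event.
(c) Not entailed — Bea spilled the batter, not the door; the door belongs to the repainting event.
(d) Not entailed — 'was repainting' is progressive on an accomplishment; it does not entail the completed 'repainted'.
(e) Entailed — every conjunct here is already in the original spilling event.
(f) Not entailed — the narrative places the shattering before the spilling, not after.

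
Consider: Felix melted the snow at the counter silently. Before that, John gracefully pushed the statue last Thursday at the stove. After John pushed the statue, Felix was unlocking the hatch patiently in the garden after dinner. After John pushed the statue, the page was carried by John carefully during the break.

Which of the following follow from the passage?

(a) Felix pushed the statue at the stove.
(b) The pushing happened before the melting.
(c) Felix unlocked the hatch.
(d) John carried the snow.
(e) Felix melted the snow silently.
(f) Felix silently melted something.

(a) Not entailed — the passage has John pushing the statue, not Felix.
(b) Entailed — the narrative places the pushing before the melting.
(c) Not entailed — 'was unlocking' is progressive on an accomplishment; it does not entail the completed 'unlocked'.
(d) Not entailed — John carried the page, not the snow; the snow belongs to the melting event.
(e) Entailed — this follows by dropping conjuncts from the melting event's description.
(f) Entailed — every conjunct here is already in the original melting event.

(b), (e), (f)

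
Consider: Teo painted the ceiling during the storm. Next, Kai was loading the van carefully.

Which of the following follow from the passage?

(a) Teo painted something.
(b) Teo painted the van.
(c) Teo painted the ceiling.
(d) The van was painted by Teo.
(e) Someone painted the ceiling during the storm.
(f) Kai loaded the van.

(a), (c), (e)

(a) Entailed — every conjunct here is already in the original painting event.
(b) Not entailed — Teo painted the ceiling, not the van; the van belongs to the loading event.
(c) Entailed — every conjunct here is already in the original painting event.
(d) Not entailed — Teo painted the ceiling, not the van; the van belongs to the loading event.
(e) Entailed — generalizing the agent leaves a sub-description the original still satisfies.
(f) Not entailed — 'was loading' is progressive on an accomplishment; it does not entail the completed 'loaded'.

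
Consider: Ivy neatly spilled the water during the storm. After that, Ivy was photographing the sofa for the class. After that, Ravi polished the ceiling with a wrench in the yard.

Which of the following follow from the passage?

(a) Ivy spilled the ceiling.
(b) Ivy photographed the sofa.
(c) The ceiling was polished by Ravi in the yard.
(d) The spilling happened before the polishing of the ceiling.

(a) Not entailed — Ivy spilled the water, not the ceiling; the ceiling belongs to the polishing event.
(b) Not entailed — 'was photographing' is progressive on an accomplishment; it does not entail the completed 'photographed'.
(c) Entailed — the original entails any weakening of itself; this just drops 'with a wrench'.
(d) Entailed — the narrative places the spilling before the polishing.

(c), (d)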